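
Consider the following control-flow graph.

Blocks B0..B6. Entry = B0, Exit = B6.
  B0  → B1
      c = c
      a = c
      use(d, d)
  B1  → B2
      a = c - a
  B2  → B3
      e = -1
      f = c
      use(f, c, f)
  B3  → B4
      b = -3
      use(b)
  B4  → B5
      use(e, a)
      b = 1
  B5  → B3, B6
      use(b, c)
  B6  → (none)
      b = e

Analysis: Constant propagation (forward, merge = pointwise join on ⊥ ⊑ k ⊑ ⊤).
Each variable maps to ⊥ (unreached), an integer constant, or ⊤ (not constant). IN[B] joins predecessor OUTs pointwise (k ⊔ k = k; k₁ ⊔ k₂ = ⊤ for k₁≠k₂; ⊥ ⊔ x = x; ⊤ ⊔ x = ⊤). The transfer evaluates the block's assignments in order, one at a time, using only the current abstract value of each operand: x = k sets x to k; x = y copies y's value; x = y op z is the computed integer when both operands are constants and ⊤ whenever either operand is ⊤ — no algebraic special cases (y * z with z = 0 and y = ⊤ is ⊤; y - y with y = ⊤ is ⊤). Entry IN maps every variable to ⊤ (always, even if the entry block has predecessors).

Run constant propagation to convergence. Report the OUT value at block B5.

Answer: {a: ⊤, b: 1, c: ⊤, d: ⊤, e: -1, f: ⊤}

Trace:
Fixpoint table:
  B0:   IN=(all ⊤)   OUT=(all ⊤)
  B1:   IN=(all ⊤)   OUT=(all ⊤)
  B2:   IN=(all ⊤)   OUT={e:-1; rest ⊤}
  B3:   IN={e:-1; rest ⊤}   OUT={b:-3, e:-1; rest ⊤}
  B4:   IN={b:-3, e:-1; rest ⊤}   OUT={b:1, e:-1; rest ⊤}
  B5:   IN={b:1, e:-1; rest ⊤}   OUT={b:1, e:-1; rest ⊤}
  B6:   IN={b:1, e:-1; rest ⊤}   OUT={b:-1, e:-1; rest ⊤}

Merge at B5: IN[B5] = OUT[B4] = {a: ⊤, b: 1, c: ⊤, d: ⊤, e: -1, f: ⊤}
Applying B5's transfer function to that IN value gives OUT[B5] (row B5 above).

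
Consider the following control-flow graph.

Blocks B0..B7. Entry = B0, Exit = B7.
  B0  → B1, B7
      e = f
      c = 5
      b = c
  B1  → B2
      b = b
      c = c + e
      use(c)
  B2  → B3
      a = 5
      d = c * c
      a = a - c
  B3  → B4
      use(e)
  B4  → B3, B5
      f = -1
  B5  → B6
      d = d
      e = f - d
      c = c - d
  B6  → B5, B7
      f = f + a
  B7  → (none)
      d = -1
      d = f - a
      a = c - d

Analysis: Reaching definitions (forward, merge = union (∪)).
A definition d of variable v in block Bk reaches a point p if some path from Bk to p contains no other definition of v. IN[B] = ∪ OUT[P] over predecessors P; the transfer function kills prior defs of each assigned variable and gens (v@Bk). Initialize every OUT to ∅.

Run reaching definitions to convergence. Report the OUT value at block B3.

Converged values:
  B0: | IN={} | OUT={b@B0, c@B0, e@B0}
  B1: | IN={b@B0, c@B0, e@B0} | OUT={b@B1, c@B1, e@B0}
  B2: | IN={b@B1, c@B1, e@B0} | OUT={a@B2, b@B1, c@B1, d@B2, e@B0}
  B3: | IN={a@B2, b@B1, c@B1, d@B2, e@B0, f@B4} | OUT={a@B2, b@B1, c@B1, d@B2, e@B0, f@B4}
  B4: | IN={a@B2, b@B1, c@B1, d@B2, e@B0, f@B4} | OUT={a@B2, b@B1, c@B1, d@B2, e@B0, f@B4}
  B5: | IN={a@B2, b@B1, c@B1, c@B5, d@B2, d@B5, e@B0, e@B5, f@B4, f@B6} | OUT={a@B2, b@B1, c@B5, d@B5, e@B5, f@B4, f@B6}
  B6: | IN={a@B2, b@B1, c@B5, d@B5, e@B5, f@B4, f@B6} | OUT={a@B2, b@B1, c@B5, d@B5, e@B5, f@B6}
  B7: | IN={a@B2, b@B0, b@B1, c@B0, c@B5, d@B5, e@B0, e@B5, f@B6} | OUT={a@B7, b@B0, b@B1, c@B0, c@B5, d@B7, e@B0, e@B5, f@B6}

Merge at B3: IN[B3] = OUT[B2] ⊔ OUT[B4] = {a@B2, b@B1, c@B1, d@B2, e@B0, f@B4}
Applying B3's transfer function to that IN value gives OUT[B3] (row B3 above).

Answer: {a@B2, b@B1, c@B1, d@B2, e@B0, f@B4}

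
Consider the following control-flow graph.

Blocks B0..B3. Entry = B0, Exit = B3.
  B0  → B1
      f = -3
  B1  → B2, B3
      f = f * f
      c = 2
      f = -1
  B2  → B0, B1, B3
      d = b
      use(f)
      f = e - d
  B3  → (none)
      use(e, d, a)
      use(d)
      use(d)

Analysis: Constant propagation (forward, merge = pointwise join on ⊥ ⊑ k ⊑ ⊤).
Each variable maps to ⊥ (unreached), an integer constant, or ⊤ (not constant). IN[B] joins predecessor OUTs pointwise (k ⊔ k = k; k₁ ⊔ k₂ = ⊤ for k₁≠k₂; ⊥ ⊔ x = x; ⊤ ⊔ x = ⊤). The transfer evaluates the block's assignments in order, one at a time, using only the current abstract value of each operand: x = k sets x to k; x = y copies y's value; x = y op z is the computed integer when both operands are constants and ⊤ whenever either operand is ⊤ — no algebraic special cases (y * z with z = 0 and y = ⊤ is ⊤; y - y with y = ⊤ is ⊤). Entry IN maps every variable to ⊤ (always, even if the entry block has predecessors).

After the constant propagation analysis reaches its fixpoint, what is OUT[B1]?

Answer: {a: ⊤, b: ⊤, c: 2, d: ⊤, e: ⊤, f: -1}

Derivation:
Fixpoint table:
  B0: | IN=(all ⊤) | OUT={f:-3; rest ⊤}
  B1: | IN=(all ⊤) | OUT={c:2, f:-1; rest ⊤}
  B2: | IN={c:2, f:-1; rest ⊤} | OUT={c:2; rest ⊤}
  B3: | IN={c:2; rest ⊤} | OUT={c:2; rest ⊤}

Merge at B1: IN[B1] = OUT[B0] ⊔ OUT[B2] = {a: ⊤, b: ⊤, c: ⊤, d: ⊤, e: ⊤, f: ⊤}
Applying B1's transfer function to that IN value gives OUT[B1] (row B1 above).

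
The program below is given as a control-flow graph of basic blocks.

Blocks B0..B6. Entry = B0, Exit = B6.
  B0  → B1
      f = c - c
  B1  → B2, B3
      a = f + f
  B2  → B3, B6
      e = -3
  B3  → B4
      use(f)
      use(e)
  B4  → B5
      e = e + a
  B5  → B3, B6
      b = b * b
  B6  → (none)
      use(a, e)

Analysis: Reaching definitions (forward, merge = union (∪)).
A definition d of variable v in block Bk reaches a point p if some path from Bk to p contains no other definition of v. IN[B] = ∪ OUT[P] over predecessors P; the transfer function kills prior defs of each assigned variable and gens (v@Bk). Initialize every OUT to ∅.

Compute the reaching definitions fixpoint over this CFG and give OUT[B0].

Answer: {f@B0}

Derivation:
Converged values:
  B0:  IN={}  OUT={f@B0}
  B1:  IN={f@B0}  OUT={a@B1, f@B0}
  B2:  IN={a@B1, f@B0}  OUT={a@B1, e@B2, f@B0}
  B3:  IN={a@B1, b@B5, e@B2, e@B4, f@B0}  OUT={a@B1, b@B5, e@B2, e@B4, f@B0}
  B4:  IN={a@B1, b@B5, e@B2, e@B4, f@B0}  OUT={a@B1, b@B5, e@B4, f@B0}
  B5:  IN={a@B1, b@B5, e@B4, f@B0}  OUT={a@B1, b@B5, e@B4, f@B0}
  B6:  IN={a@B1, b@B5, e@B2, e@B4, f@B0}  OUT={a@B1, b@B5, e@B2, e@B4, f@B0}

B0 is the boundary node: IN[B0] = {}
Applying B0's transfer function to that IN value gives OUT[B0] (row B0 above).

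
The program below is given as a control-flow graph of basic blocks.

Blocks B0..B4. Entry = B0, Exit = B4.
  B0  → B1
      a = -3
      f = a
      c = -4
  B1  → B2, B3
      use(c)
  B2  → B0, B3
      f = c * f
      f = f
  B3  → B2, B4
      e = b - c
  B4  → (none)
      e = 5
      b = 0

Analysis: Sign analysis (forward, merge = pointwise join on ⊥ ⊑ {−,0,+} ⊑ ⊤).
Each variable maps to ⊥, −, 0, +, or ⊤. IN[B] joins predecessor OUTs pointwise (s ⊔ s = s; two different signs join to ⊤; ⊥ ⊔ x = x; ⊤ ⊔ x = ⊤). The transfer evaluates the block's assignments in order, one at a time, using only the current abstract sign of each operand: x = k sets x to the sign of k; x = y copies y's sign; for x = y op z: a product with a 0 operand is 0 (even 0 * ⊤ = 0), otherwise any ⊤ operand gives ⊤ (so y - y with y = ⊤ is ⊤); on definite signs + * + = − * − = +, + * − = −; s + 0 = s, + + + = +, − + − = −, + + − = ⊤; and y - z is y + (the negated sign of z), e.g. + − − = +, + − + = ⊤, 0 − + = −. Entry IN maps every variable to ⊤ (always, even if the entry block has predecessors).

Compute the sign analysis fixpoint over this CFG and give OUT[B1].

Fixpoint table:
  B0:  IN=(all ⊤)  OUT={a:-, c:-, f:-; rest ⊤}
  B1:  IN={a:-, c:-, f:-; rest ⊤}  OUT={a:-, c:-, f:-; rest ⊤}
  B2:  IN={a:-, c:-; rest ⊤}  OUT={a:-, c:-; rest ⊤}
  B3:  IN={a:-, c:-; rest ⊤}  OUT={a:-, c:-; rest ⊤}
  B4:  IN={a:-, c:-; rest ⊤}  OUT={a:-, b:0, c:-, e:+; rest ⊤}

Merge at B1: IN[B1] = OUT[B0] = {a: -, b: ⊤, c: -, d: ⊤, e: ⊤, f: -}
Applying B1's transfer function to that IN value gives OUT[B1] (row B1 above).

Answer: {a: -, b: ⊤, c: -, d: ⊤, e: ⊤, f: -}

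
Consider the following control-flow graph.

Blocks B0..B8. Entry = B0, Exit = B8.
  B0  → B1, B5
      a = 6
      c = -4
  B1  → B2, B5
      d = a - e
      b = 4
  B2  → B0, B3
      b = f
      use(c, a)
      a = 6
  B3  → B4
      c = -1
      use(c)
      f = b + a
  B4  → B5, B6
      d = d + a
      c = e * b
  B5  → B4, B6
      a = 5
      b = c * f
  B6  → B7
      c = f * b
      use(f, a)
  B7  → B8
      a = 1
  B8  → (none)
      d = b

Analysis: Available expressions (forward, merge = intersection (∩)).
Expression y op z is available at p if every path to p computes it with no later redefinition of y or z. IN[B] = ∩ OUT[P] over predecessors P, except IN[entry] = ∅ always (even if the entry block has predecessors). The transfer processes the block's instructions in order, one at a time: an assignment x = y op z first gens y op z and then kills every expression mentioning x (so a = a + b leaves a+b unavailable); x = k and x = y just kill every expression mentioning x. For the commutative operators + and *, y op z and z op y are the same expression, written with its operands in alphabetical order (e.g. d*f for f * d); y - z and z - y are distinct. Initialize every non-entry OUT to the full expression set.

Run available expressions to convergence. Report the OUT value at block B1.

Per-block solution:
  B0: | IN={} | OUT={}
  B1: | IN={} | OUT={a-e}
  B2: | IN={a-e} | OUT={}
  B3: | IN={} | OUT={a+b}
  B4: | IN={} | OUT={b*e}
  B5: | IN={} | OUT={c*f}
  B6: | IN={} | OUT={b*f}
  B7: | IN={b*f} | OUT={b*f}
  B8: | IN={b*f} | OUT={b*f}

Merge at B1: IN[B1] = OUT[B0] = {}
Applying B1's transfer function to that IN value gives OUT[B1] (row B1 above).

Answer: {a-e}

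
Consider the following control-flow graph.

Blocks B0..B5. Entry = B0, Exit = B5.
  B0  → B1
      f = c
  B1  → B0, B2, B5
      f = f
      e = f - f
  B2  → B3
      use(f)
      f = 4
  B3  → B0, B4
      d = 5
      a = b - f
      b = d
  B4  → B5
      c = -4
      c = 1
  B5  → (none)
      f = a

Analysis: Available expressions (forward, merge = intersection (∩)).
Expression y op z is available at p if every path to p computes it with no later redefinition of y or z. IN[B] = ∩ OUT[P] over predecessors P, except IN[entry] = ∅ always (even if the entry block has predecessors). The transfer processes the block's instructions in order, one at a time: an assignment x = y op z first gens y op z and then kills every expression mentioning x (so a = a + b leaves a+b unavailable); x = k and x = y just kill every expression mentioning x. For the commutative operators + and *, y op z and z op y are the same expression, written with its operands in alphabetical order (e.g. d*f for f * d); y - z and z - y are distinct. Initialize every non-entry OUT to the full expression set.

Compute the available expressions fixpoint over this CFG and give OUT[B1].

Answer: {f-f}

Trace:
Fixpoint table:
  B0: | IN={} | OUT={}
  B1: | IN={} | OUT={f-f}
  B2: | IN={f-f} | OUT={}
  B3: | IN={} | OUT={}
  B4: | IN={} | OUT={}
  B5: | IN={} | OUT={}

Merge at B1: IN[B1] = OUT[B0] = {}
Applying B1's transfer function to that IN value gives OUT[B1] (row B1 above).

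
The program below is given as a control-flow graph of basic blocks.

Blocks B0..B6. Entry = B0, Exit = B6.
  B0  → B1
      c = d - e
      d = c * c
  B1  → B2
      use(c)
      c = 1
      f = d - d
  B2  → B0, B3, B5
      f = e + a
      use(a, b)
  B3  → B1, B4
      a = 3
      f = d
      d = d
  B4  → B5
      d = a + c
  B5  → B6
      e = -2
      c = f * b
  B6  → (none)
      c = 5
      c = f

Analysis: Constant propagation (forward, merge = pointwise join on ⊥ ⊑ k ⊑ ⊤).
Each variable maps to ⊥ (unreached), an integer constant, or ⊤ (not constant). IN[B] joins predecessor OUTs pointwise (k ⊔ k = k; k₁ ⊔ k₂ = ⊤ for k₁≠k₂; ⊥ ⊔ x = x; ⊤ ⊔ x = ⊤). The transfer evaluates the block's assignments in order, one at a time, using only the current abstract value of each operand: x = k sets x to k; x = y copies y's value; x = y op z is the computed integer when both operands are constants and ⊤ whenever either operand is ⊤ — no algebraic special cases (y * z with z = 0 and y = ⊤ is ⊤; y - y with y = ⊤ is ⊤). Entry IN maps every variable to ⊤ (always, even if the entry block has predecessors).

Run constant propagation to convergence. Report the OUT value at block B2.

Per-block solution:
  B0:  IN=(all ⊤)  OUT=(all ⊤)
  B1:  IN=(all ⊤)  OUT={c:1; rest ⊤}
  B2:  IN={c:1; rest ⊤}  OUT={c:1; rest ⊤}
  B3:  IN={c:1; rest ⊤}  OUT={a:3, c:1; rest ⊤}
  B4:  IN={a:3, c:1; rest ⊤}  OUT={a:3, c:1, d:4; rest ⊤}
  B5:  IN={c:1; rest ⊤}  OUT={e:-2; rest ⊤}
  B6:  IN={e:-2; rest ⊤}  OUT={e:-2; rest ⊤}

Merge at B2: IN[B2] = OUT[B1] = {a: ⊤, b: ⊤, c: 1, d: ⊤, e: ⊤, f: ⊤}
Applying B2's transfer function to that IN value gives OUT[B2] (row B2 above).

Answer: {a: ⊤, b: ⊤, c: 1, d: ⊤, e: ⊤, f: ⊤}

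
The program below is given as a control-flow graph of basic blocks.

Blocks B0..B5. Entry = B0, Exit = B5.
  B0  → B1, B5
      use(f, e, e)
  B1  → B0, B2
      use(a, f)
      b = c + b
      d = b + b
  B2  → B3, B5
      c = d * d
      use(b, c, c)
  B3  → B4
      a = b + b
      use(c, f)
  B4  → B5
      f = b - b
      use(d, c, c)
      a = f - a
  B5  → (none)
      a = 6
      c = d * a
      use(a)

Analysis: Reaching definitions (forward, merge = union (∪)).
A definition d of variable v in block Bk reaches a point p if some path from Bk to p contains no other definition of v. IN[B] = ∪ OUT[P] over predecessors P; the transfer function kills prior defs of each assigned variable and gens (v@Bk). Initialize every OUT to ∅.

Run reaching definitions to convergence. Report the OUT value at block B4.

Fixpoint table:
  B0: | IN={b@B1, d@B1} | OUT={b@B1, d@B1}
  B1: | IN={b@B1, d@B1} | OUT={b@B1, d@B1}
  B2: | IN={b@B1, d@B1} | OUT={b@B1, c@B2, d@B1}
  B3: | IN={b@B1, c@B2, d@B1} | OUT={a@B3, b@B1, c@B2, d@B1}
  B4: | IN={a@B3, b@B1, c@B2, d@B1} | OUT={a@B4, b@B1, c@B2, d@B1, f@B4}
  B5: | IN={a@B4, b@B1, c@B2, d@B1, f@B4} | OUT={a@B5, b@B1, c@B5, d@B1, f@B4}

Merge at B4: IN[B4] = OUT[B3] = {a@B3, b@B1, c@B2, d@B1}
Applying B4's transfer function to that IN value gives OUT[B4] (row B4 above).

Answer: {a@B4, b@B1, c@B2, d@B1, f@B4}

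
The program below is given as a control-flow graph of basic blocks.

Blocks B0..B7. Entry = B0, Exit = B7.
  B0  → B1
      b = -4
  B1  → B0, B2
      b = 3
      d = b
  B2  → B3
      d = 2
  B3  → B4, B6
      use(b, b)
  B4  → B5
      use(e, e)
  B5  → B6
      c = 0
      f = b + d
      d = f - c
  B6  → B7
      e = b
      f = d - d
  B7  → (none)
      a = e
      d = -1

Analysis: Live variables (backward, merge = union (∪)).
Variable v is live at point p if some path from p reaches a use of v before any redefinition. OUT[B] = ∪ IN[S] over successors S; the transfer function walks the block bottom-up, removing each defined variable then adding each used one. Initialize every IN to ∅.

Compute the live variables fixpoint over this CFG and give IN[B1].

Converged values:
  B0:  IN={e}  OUT={e}
  B1:  IN={e}  OUT={b, e}
  B2:  IN={b, e}  OUT={b, d, e}
  B3:  IN={b, d, e}  OUT={b, d, e}
  B4:  IN={b, d, e}  OUT={b, d}
  B5:  IN={b, d}  OUT={b, d}
  B6:  IN={b, d}  OUT={e}
  B7:  IN={e}  OUT={}

Merge at B1: OUT[B1] = IN[B0] ⊔ IN[B2] = {b, e}
Applying B1's transfer function to that OUT value gives IN[B1] (row B1 above).

Answer: {e}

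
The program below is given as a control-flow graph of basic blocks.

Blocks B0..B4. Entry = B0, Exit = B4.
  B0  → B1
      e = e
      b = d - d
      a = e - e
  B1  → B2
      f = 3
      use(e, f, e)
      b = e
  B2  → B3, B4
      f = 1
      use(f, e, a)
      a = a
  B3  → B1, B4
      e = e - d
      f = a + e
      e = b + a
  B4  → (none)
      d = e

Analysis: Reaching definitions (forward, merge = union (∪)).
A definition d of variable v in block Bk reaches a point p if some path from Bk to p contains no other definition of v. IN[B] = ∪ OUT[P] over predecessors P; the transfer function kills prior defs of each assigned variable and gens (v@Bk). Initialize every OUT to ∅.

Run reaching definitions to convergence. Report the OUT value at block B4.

Fixpoint table:
  B0:   IN={}   OUT={a@B0, b@B0, e@B0}
  B1:   IN={a@B0, a@B2, b@B0, b@B1, e@B0, e@B3, f@B3}   OUT={a@B0, a@B2, b@B1, e@B0, e@B3, f@B1}
  B2:   IN={a@B0, a@B2, b@B1, e@B0, e@B3, f@B1}   OUT={a@B2, b@B1, e@B0, e@B3, f@B2}
  B3:   IN={a@B2, b@B1, e@B0, e@B3, f@B2}   OUT={a@B2, b@B1, e@B3, f@B3}
  B4:   IN={a@B2, b@B1, e@B0, e@B3, f@B2, f@B3}   OUT={a@B2, b@B1, d@B4, e@B0, e@B3, f@B2, f@B3}

Merge at B4: IN[B4] = OUT[B2] ⊔ OUT[B3] = {a@B2, b@B1, e@B0, e@B3, f@B2, f@B3}
Applying B4's transfer function to that IN value gives OUT[B4] (row B4 above).

Answer: {a@B2, b@B1, d@B4, e@B0, e@B3, f@B2, f@B3}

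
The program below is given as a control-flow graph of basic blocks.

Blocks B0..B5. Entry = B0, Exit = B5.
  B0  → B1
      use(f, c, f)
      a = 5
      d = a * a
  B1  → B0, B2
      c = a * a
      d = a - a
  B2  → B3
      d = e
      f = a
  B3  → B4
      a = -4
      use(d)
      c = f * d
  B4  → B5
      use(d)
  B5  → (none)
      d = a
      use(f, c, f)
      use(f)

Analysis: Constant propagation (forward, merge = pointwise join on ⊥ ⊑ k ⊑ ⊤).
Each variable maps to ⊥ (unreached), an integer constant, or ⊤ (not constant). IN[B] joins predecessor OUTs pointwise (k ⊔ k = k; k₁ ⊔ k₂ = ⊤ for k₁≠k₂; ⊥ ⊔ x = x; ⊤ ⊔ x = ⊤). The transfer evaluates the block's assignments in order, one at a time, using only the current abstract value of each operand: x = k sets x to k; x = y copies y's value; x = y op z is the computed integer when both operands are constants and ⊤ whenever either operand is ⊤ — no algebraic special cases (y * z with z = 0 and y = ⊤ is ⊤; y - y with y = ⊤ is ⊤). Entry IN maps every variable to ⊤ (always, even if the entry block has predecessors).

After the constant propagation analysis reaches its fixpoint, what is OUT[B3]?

Answer: {a: -4, b: ⊤, c: ⊤, d: ⊤, e: ⊤, f: 5}

Trace:
Fixpoint table:
  B0: | IN=(all ⊤) | OUT={a:5, d:25; rest ⊤}
  B1: | IN={a:5, d:25; rest ⊤} | OUT={a:5, c:25, d:0; rest ⊤}
  B2: | IN={a:5, c:25, d:0; rest ⊤} | OUT={a:5, c:25, f:5; rest ⊤}
  B3: | IN={a:5, c:25, f:5; rest ⊤} | OUT={a:-4, f:5; rest ⊤}
  B4: | IN={a:-4, f:5; rest ⊤} | OUT={a:-4, f:5; rest ⊤}
  B5: | IN={a:-4, f:5; rest ⊤} | OUT={a:-4, d:-4, f:5; rest ⊤}

Merge at B3: IN[B3] = OUT[B2] = {a: 5, b: ⊤, c: 25, d: ⊤, e: ⊤, f: 5}
Applying B3's transfer function to that IN value gives OUT[B3] (row B3 above).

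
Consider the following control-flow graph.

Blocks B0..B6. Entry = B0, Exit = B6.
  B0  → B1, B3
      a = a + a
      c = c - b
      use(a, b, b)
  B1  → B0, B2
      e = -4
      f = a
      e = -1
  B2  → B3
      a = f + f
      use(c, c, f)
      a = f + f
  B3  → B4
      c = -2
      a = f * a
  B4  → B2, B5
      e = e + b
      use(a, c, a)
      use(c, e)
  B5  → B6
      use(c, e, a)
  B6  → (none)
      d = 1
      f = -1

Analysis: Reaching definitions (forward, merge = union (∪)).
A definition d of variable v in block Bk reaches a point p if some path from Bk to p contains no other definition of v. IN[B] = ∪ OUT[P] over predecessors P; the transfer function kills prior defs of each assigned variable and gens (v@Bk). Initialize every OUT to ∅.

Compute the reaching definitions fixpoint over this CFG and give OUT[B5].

Converged values:
  B0:  IN={a@B0, c@B0, e@B1, f@B1}  OUT={a@B0, c@B0, e@B1, f@B1}
  B1:  IN={a@B0, c@B0, e@B1, f@B1}  OUT={a@B0, c@B0, e@B1, f@B1}
  B2:  IN={a@B0, a@B3, c@B0, c@B3, e@B1, e@B4, f@B1}  OUT={a@B2, c@B0, c@B3, e@B1, e@B4, f@B1}
  B3:  IN={a@B0, a@B2, c@B0, c@B3, e@B1, e@B4, f@B1}  OUT={a@B3, c@B3, e@B1, e@B4, f@B1}
  B4:  IN={a@B3, c@B3, e@B1, e@B4, f@B1}  OUT={a@B3, c@B3, e@B4, f@B1}
  B5:  IN={a@B3, c@B3, e@B4, f@B1}  OUT={a@B3, c@B3, e@B4, f@B1}
  B6:  IN={a@B3, c@B3, e@B4, f@B1}  OUT={a@B3, c@B3, d@B6, e@B4, f@B6}

Merge at B5: IN[B5] = OUT[B4] = {a@B3, c@B3, e@B4, f@B1}
Applying B5's transfer function to that IN value gives OUT[B5] (row B5 above).

Answer: {a@B3, c@B3, e@B4, f@B1}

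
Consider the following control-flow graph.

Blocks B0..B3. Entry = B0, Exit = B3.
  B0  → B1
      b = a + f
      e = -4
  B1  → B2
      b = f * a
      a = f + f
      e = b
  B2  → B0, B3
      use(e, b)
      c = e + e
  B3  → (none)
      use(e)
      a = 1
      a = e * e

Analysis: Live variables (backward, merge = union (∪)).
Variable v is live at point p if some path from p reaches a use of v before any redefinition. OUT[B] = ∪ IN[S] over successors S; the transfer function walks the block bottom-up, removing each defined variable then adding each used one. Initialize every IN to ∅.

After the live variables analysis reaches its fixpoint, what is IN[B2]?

Per-block solution:
  B0:   IN={a, f}   OUT={a, f}
  B1:   IN={a, f}   OUT={a, b, e, f}
  B2:   IN={a, b, e, f}   OUT={a, e, f}
  B3:   IN={e}   OUT={}

Merge at B2: OUT[B2] = IN[B0] ⊔ IN[B3] = {a, e, f}
Applying B2's transfer function to that OUT value gives IN[B2] (row B2 above).

Answer: {a, b, e, f}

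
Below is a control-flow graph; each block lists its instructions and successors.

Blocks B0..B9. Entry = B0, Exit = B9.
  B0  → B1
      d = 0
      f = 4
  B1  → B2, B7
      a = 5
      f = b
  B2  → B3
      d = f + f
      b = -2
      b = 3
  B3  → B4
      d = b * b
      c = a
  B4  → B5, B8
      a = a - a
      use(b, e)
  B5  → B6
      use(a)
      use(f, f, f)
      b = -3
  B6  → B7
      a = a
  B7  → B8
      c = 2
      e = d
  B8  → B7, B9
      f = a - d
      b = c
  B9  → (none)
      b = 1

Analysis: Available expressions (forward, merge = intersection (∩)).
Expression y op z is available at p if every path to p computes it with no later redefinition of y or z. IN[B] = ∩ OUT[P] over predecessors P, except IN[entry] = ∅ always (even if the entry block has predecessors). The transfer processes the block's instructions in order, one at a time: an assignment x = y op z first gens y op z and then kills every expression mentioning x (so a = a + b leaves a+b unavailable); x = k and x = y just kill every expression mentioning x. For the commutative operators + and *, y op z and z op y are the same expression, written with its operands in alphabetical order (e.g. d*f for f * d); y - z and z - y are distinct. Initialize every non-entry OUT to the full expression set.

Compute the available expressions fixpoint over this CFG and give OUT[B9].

Converged values:
  B0:  IN={}  OUT={}
  B1:  IN={}  OUT={}
  B2:  IN={}  OUT={f+f}
  B3:  IN={f+f}  OUT={b*b, f+f}
  B4:  IN={b*b, f+f}  OUT={b*b, f+f}
  B5:  IN={b*b, f+f}  OUT={f+f}
  B6:  IN={f+f}  OUT={f+f}
  B7:  IN={}  OUT={}
  B8:  IN={}  OUT={a-d}
  B9:  IN={a-d}  OUT={a-d}

Merge at B9: IN[B9] = OUT[B8] = {a-d}
Applying B9's transfer function to that IN value gives OUT[B9] (row B9 above).

Answer: {a-d}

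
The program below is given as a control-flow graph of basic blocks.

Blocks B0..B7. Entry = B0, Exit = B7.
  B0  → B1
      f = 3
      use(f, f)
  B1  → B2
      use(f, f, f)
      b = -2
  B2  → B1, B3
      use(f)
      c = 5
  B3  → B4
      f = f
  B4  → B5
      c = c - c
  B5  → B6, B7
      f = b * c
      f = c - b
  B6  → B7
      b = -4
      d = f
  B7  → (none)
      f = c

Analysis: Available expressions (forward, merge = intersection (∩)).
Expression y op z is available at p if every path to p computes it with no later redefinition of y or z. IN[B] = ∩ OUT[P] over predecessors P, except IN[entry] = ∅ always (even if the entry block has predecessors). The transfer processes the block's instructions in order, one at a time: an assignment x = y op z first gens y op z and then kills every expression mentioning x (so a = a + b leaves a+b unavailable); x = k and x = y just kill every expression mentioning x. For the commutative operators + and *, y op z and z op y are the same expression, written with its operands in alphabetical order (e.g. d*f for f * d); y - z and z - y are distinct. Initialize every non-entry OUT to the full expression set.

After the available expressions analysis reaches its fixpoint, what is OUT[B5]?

Per-block solution:
  B0:  IN={}  OUT={}
  B1:  IN={}  OUT={}
  B2:  IN={}  OUT={}
  B3:  IN={}  OUT={}
  B4:  IN={}  OUT={}
  B5:  IN={}  OUT={b*c, c-b}
  B6:  IN={b*c, c-b}  OUT={}
  B7:  IN={}  OUT={}

Merge at B5: IN[B5] = OUT[B4] = {}
Applying B5's transfer function to that IN value gives OUT[B5] (row B5 above).

Answer: {b*c, c-b}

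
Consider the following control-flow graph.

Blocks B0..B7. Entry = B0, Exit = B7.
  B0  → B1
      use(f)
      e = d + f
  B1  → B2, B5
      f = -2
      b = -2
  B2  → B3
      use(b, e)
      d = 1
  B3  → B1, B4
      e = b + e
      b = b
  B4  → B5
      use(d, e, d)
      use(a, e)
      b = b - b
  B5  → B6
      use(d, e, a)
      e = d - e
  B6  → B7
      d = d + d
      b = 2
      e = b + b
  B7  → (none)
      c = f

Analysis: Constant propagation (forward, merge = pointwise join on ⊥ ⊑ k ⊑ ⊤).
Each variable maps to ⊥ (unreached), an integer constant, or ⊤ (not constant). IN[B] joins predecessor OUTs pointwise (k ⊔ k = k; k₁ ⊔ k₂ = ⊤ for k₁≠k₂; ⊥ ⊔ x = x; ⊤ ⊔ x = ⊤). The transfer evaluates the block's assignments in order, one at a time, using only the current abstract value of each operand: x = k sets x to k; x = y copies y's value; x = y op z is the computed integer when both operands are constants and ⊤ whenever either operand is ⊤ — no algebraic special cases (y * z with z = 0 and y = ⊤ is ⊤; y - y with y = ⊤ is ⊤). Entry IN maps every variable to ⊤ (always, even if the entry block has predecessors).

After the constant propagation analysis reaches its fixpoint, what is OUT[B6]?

Answer: {a: ⊤, b: 2, c: ⊤, d: ⊤, e: 4, f: -2}

Trace:
Per-block solution:
  B0: | IN=(all ⊤) | OUT=(all ⊤)
  B1: | IN=(all ⊤) | OUT={b:-2, f:-2; rest ⊤}
  B2: | IN={b:-2, f:-2; rest ⊤} | OUT={b:-2, d:1, f:-2; rest ⊤}
  B3: | IN={b:-2, d:1, f:-2; rest ⊤} | OUT={b:-2, d:1, f:-2; rest ⊤}
  B4: | IN={b:-2, d:1, f:-2; rest ⊤} | OUT={b:0, d:1, f:-2; rest ⊤}
  B5: | IN={f:-2; rest ⊤} | OUT={f:-2; rest ⊤}
  B6: | IN={f:-2; rest ⊤} | OUT={b:2, e:4, f:-2; rest ⊤}
  B7: | IN={b:2, e:4, f:-2; rest ⊤} | OUT={b:2, c:-2, e:4, f:-2; rest ⊤}

Merge at B6: IN[B6] = OUT[B5] = {a: ⊤, b: ⊤, c: ⊤, d: ⊤, e: ⊤, f: -2}
Applying B6's transfer function to that IN value gives OUT[B6] (row B6 above).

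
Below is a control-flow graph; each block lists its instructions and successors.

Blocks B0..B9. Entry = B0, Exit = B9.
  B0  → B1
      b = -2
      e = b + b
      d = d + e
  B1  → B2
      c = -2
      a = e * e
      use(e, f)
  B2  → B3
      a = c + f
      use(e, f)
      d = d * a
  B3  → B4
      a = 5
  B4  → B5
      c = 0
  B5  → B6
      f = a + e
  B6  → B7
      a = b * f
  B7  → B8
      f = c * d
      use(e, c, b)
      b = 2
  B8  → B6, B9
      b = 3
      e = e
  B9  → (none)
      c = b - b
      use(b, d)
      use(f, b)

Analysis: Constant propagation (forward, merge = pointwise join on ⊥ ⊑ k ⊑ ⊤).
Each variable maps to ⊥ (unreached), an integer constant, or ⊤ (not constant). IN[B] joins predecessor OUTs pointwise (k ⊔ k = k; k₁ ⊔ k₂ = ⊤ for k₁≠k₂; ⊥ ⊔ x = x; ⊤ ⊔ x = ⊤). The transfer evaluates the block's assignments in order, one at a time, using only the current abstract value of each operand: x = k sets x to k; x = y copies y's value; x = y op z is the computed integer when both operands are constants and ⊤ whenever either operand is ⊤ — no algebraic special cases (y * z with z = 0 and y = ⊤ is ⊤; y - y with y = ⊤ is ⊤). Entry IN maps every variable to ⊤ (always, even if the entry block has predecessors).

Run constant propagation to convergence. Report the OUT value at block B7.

Answer: {a: ⊤, b: 2, c: 0, d: ⊤, e: -4, f: ⊤}

Trace:
Per-block solution:
  B0:  IN=(all ⊤)  OUT={b:-2, e:-4; rest ⊤}
  B1:  IN={b:-2, e:-4; rest ⊤}  OUT={a:16, b:-2, c:-2, e:-4; rest ⊤}
  B2:  IN={a:16, b:-2, c:-2, e:-4; rest ⊤}  OUT={b:-2, c:-2, e:-4; rest ⊤}
  B3:  IN={b:-2, c:-2, e:-4; rest ⊤}  OUT={a:5, b:-2, c:-2, e:-4; rest ⊤}
  B4:  IN={a:5, b:-2, c:-2, e:-4; rest ⊤}  OUT={a:5, b:-2, c:0, e:-4; rest ⊤}
  B5:  IN={a:5, b:-2, c:0, e:-4; rest ⊤}  OUT={a:5, b:-2, c:0, e:-4, f:1; rest ⊤}
  B6:  IN={c:0, e:-4; rest ⊤}  OUT={c:0, e:-4; rest ⊤}
  B7:  IN={c:0, e:-4; rest ⊤}  OUT={b:2, c:0, e:-4; rest ⊤}
  B8:  IN={b:2, c:0, e:-4; rest ⊤}  OUT={b:3, c:0, e:-4; rest ⊤}
  B9:  IN={b:3, c:0, e:-4; rest ⊤}  OUT={b:3, c:0, e:-4; rest ⊤}

Merge at B7: IN[B7] = OUT[B6] = {a: ⊤, b: ⊤, c: 0, d: ⊤, e: -4, f: ⊤}
Applying B7's transfer function to that IN value gives OUT[B7] (row B7 above).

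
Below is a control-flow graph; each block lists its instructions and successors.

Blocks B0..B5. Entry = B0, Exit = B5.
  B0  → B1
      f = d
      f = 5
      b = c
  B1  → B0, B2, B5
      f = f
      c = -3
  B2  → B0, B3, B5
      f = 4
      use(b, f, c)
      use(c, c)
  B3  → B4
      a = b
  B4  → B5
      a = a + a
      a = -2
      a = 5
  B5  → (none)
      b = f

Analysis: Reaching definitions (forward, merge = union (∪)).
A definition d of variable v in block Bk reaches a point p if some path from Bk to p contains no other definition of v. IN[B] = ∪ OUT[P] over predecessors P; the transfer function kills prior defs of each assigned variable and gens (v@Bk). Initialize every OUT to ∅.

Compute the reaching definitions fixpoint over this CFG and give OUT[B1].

Answer: {b@B0, c@B1, f@B1}

Working:
Per-block solution:
  B0: | IN={b@B0, c@B1, f@B1, f@B2} | OUT={b@B0, c@B1, f@B0}
  B1: | IN={b@B0, c@B1, f@B0} | OUT={b@B0, c@B1, f@B1}
  B2: | IN={b@B0, c@B1, f@B1} | OUT={b@B0, c@B1, f@B2}
  B3: | IN={b@B0, c@B1, f@B2} | OUT={a@B3, b@B0, c@B1, f@B2}
  B4: | IN={a@B3, b@B0, c@B1, f@B2} | OUT={a@B4, b@B0, c@B1, f@B2}
  B5: | IN={a@B4, b@B0, c@B1, f@B1, f@B2} | OUT={a@B4, b@B5, c@B1, f@B1, f@B2}

Merge at B1: IN[B1] = OUT[B0] = {b@B0, c@B1, f@B0}
Applying B1's transfer function to that IN value gives OUT[B1] (row B1 above).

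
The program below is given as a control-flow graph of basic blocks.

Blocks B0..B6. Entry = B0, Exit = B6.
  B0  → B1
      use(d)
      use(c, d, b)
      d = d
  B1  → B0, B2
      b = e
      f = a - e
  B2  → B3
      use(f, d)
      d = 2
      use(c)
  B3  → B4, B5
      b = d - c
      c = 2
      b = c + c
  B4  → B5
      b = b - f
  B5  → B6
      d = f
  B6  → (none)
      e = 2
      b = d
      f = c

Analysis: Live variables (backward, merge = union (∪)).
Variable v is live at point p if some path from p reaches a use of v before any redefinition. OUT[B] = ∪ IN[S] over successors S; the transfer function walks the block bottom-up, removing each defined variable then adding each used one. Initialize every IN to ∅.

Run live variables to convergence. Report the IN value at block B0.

Fixpoint table:
  B0: | IN={a, b, c, d, e} | OUT={a, c, d, e}
  B1: | IN={a, c, d, e} | OUT={a, b, c, d, e, f}
  B2: | IN={c, d, f} | OUT={c, d, f}
  B3: | IN={c, d, f} | OUT={b, c, f}
  B4: | IN={b, c, f} | OUT={c, f}
  B5: | IN={c, f} | OUT={c, d}
  B6: | IN={c, d} | OUT={}

Merge at B0: OUT[B0] = IN[B1] = {a, c, d, e}
Applying B0's transfer function to that OUT value gives IN[B0] (row B0 above).

Answer: {a, b, c, d, e}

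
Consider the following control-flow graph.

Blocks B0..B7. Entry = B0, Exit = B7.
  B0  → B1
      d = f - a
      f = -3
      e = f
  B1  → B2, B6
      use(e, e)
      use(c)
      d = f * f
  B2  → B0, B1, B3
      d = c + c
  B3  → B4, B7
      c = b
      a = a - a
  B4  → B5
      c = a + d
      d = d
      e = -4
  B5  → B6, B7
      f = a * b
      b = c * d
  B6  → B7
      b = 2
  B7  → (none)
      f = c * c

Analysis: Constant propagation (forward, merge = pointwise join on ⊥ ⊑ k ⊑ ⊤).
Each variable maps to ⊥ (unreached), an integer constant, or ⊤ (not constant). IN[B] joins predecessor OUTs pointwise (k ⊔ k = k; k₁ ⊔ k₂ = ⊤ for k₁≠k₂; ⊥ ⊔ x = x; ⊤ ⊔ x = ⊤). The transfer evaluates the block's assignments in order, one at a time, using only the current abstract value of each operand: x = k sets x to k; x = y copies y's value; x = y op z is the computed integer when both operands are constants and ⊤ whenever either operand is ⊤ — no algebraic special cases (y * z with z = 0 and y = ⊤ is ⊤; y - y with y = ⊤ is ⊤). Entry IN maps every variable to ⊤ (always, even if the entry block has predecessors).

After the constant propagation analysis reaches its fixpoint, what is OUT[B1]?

Per-block solution:
  B0:  IN=(all ⊤)  OUT={e:-3, f:-3; rest ⊤}
  B1:  IN={e:-3, f:-3; rest ⊤}  OUT={d:9, e:-3, f:-3; rest ⊤}
  B2:  IN={d:9, e:-3, f:-3; rest ⊤}  OUT={e:-3, f:-3; rest ⊤}
  B3:  IN={e:-3, f:-3; rest ⊤}  OUT={e:-3, f:-3; rest ⊤}
  B4:  IN={e:-3, f:-3; rest ⊤}  OUT={e:-4, f:-3; rest ⊤}
  B5:  IN={e:-4, f:-3; rest ⊤}  OUT={e:-4; rest ⊤}
  B6:  IN=(all ⊤)  OUT={b:2; rest ⊤}
  B7:  IN=(all ⊤)  OUT=(all ⊤)

Merge at B1: IN[B1] = OUT[B0] ⊔ OUT[B2] = {a: ⊤, b: ⊤, c: ⊤, d: ⊤, e: -3, f: -3}
Applying B1's transfer function to that IN value gives OUT[B1] (row B1 above).

Answer: {a: ⊤, b: ⊤, c: ⊤, d: 9, e: -3, f: -3}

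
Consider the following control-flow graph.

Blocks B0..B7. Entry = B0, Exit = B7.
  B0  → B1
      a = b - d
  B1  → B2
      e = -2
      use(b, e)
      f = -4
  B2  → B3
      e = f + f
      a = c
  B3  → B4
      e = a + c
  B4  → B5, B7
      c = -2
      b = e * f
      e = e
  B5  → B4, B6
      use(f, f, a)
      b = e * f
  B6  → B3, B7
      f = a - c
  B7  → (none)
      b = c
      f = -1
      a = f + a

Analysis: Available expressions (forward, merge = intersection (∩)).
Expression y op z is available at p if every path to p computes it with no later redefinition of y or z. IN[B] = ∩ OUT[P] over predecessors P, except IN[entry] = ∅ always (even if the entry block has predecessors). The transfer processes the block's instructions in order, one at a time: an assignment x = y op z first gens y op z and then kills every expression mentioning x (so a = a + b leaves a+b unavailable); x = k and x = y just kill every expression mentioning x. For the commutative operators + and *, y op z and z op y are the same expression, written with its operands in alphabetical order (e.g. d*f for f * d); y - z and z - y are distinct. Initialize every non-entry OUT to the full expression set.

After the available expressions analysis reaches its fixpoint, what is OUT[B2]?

Answer: {b-d, f+f}

Derivation:
Converged values:
  B0:   IN={}   OUT={b-d}
  B1:   IN={b-d}   OUT={b-d}
  B2:   IN={b-d}   OUT={b-d, f+f}
  B3:   IN={}   OUT={a+c}
  B4:   IN={}   OUT={}
  B5:   IN={}   OUT={e*f}
  B6:   IN={e*f}   OUT={a-c}
  B7:   IN={}   OUT={}

Merge at B2: IN[B2] = OUT[B1] = {b-d}
Applying B2's transfer function to that IN value gives OUT[B2] (row B2 above).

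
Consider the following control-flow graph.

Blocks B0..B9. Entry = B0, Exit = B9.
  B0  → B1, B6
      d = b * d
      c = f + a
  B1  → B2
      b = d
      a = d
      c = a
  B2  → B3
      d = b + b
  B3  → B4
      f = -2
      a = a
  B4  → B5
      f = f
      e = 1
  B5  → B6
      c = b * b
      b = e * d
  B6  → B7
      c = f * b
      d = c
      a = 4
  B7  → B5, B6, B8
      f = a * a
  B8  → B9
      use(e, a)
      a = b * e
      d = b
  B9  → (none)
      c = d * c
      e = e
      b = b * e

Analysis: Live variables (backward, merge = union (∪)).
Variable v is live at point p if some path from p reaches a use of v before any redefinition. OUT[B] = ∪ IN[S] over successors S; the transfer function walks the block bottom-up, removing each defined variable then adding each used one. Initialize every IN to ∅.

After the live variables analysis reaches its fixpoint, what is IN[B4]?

Answer: {b, d, f}

Working:
Per-block solution:
  B0:   IN={a, b, d, e, f}   OUT={b, d, e, f}
  B1:   IN={d}   OUT={a, b}
  B2:   IN={a, b}   OUT={a, b, d}
  B3:   IN={a, b, d}   OUT={b, d, f}
  B4:   IN={b, d, f}   OUT={b, d, e, f}
  B5:   IN={b, d, e, f}   OUT={b, e, f}
  B6:   IN={b, e, f}   OUT={a, b, c, d, e}
  B7:   IN={a, b, c, d, e}   OUT={a, b, c, d, e, f}
  B8:   IN={a, b, c, e}   OUT={b, c, d, e}
  B9:   IN={b, c, d, e}   OUT={}

Merge at B4: OUT[B4] = IN[B5] = {b, d, e, f}
Applying B4's transfer function to that OUT value gives IN[B4] (row B4 above).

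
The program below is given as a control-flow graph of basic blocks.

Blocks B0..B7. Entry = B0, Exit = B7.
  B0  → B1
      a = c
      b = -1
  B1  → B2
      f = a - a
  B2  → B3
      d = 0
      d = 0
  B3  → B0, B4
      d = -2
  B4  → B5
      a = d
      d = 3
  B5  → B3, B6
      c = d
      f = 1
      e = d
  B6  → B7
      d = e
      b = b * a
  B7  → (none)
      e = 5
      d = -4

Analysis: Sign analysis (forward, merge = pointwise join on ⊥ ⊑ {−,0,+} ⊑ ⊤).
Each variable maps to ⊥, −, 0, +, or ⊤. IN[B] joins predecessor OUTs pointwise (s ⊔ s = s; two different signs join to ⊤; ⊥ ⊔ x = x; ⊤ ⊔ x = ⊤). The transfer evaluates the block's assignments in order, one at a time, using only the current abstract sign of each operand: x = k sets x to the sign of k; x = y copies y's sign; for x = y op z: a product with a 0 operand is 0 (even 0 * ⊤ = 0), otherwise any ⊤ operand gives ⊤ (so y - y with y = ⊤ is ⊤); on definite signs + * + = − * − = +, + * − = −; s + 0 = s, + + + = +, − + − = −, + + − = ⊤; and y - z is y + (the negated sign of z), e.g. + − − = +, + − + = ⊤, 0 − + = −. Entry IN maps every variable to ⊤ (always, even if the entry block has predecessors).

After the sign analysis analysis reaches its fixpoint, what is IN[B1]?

Fixpoint table:
  B0: | IN=(all ⊤) | OUT={b:-; rest ⊤}
  B1: | IN={b:-; rest ⊤} | OUT={b:-; rest ⊤}
  B2: | IN={b:-; rest ⊤} | OUT={b:-, d:0; rest ⊤}
  B3: | IN={b:-; rest ⊤} | OUT={b:-, d:-; rest ⊤}
  B4: | IN={b:-, d:-; rest ⊤} | OUT={a:-, b:-, d:+; rest ⊤}
  B5: | IN={a:-, b:-, d:+; rest ⊤} | OUT={a:-, b:-, c:+, d:+, e:+, f:+; rest ⊤}
  B6: | IN={a:-, b:-, c:+, d:+, e:+, f:+; rest ⊤} | OUT={a:-, b:+, c:+, d:+, e:+, f:+; rest ⊤}
  B7: | IN={a:-, b:+, c:+, d:+, e:+, f:+; rest ⊤} | OUT={a:-, b:+, c:+, d:-, e:+, f:+; rest ⊤}

Merge at B1: IN[B1] = OUT[B0] = {a: ⊤, b: -, c: ⊤, d: ⊤, e: ⊤, f: ⊤}

Answer: {a: ⊤, b: -, c: ⊤, d: ⊤, e: ⊤, f: ⊤}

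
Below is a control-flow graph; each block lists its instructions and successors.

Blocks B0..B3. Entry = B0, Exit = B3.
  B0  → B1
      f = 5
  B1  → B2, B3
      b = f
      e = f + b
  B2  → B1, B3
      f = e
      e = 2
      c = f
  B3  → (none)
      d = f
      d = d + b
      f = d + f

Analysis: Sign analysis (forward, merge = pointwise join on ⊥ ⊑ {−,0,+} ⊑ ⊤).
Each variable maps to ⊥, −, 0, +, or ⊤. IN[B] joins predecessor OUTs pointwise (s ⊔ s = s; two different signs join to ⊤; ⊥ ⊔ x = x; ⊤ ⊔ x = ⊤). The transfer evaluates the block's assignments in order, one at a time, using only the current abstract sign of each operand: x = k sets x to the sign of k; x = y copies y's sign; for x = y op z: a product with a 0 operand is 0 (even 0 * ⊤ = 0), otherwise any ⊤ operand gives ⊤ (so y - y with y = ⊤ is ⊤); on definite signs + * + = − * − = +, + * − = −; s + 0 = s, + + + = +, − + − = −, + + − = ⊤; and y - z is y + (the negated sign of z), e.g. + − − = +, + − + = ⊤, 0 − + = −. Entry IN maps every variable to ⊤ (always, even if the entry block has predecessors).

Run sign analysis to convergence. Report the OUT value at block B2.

Answer: {a: ⊤, b: +, c: +, d: ⊤, e: +, f: +}

Derivation:
Per-block solution:
  B0:  IN=(all ⊤)  OUT={f:+; rest ⊤}
  B1:  IN={f:+; rest ⊤}  OUT={b:+, e:+, f:+; rest ⊤}
  B2:  IN={b:+, e:+, f:+; rest ⊤}  OUT={b:+, c:+, e:+, f:+; rest ⊤}
  B3:  IN={b:+, e:+, f:+; rest ⊤}  OUT={b:+, d:+, e:+, f:+; rest ⊤}

Merge at B2: IN[B2] = OUT[B1] = {a: ⊤, b: +, c: ⊤, d: ⊤, e: +, f: +}
Applying B2's transfer function to that IN value gives OUT[B2] (row B2 above).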